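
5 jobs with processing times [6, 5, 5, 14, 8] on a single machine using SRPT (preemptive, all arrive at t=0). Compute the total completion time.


Since all jobs arrive at t=0, SRPT equals SPT ordering.
SPT order: [5, 5, 6, 8, 14]
Completion times:
  Job 1: p=5, C=5
  Job 2: p=5, C=10
  Job 3: p=6, C=16
  Job 4: p=8, C=24
  Job 5: p=14, C=38
Total completion time = 5 + 10 + 16 + 24 + 38 = 93

93


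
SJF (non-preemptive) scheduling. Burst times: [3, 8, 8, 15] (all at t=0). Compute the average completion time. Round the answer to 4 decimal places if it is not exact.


SJF order (ascending): [3, 8, 8, 15]
Completion times:
  Job 1: burst=3, C=3
  Job 2: burst=8, C=11
  Job 3: burst=8, C=19
  Job 4: burst=15, C=34
Average completion = 67/4 = 16.75

16.75


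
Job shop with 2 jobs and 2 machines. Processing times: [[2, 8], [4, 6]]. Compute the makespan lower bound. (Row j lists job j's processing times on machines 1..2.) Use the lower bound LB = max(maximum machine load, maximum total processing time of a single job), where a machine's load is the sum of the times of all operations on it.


Machine loads:
  Machine 1: 2 + 4 = 6
  Machine 2: 8 + 6 = 14
Max machine load = 14
Job totals:
  Job 1: 10
  Job 2: 10
Max job total = 10
Lower bound = max(14, 10) = 14

14


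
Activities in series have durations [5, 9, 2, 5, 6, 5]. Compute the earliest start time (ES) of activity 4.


Activity 4 starts after activities 1 through 3 complete.
Predecessor durations: [5, 9, 2]
ES = 5 + 9 + 2 = 16

16


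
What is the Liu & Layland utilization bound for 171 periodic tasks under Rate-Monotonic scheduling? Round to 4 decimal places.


Compute 2^(1/171) = 1.0040617188
Subtract 1: 1.0040617188 - 1 = 0.0040617188
Multiply by n: 171 * 0.0040617188 = 0.6945539148
Round to 4 dp: 0.6946

0.6946


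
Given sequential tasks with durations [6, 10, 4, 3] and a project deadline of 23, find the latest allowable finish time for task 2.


LF(activity 2) = deadline - sum of successor durations
Successors: activities 3 through 4 with durations [4, 3]
Sum of successor durations = 7
LF = 23 - 7 = 16

16


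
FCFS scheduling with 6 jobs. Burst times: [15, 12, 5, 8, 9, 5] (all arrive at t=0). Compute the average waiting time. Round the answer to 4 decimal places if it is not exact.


FCFS order (as given): [15, 12, 5, 8, 9, 5]
Waiting times:
  Job 1: wait = 0
  Job 2: wait = 15
  Job 3: wait = 27
  Job 4: wait = 32
  Job 5: wait = 40
  Job 6: wait = 49
Sum of waiting times = 163
Average waiting time = 163/6 = 27.1667

27.1667


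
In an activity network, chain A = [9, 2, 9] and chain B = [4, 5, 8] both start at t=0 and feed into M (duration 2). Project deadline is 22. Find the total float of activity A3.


Forward pass: ES(A3) = sum of predecessors on chain A = 11
EF = ES + duration = 11 + 9 = 20
Backward pass: LF(M) = deadline = 22; LS(M) = 22 - 2 = 20
LF(A3) = LS(M) - sum(successors on chain A) = 20 - 0 = 20
LS = LF - duration = 20 - 9 = 11
Total float = LS - ES = 11 - 11 = 0

0


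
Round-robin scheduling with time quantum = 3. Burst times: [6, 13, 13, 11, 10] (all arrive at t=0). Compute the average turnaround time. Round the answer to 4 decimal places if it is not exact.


Time quantum = 3
Execution trace:
  J1 runs 3 units, time = 3
  J2 runs 3 units, time = 6
  J3 runs 3 units, time = 9
  J4 runs 3 units, time = 12
  J5 runs 3 units, time = 15
  J1 runs 3 units, time = 18
  J2 runs 3 units, time = 21
  J3 runs 3 units, time = 24
  J4 runs 3 units, time = 27
  J5 runs 3 units, time = 30
  J2 runs 3 units, time = 33
  J3 runs 3 units, time = 36
  J4 runs 3 units, time = 39
  J5 runs 3 units, time = 42
  J2 runs 3 units, time = 45
  J3 runs 3 units, time = 48
  J4 runs 2 units, time = 50
  J5 runs 1 units, time = 51
  J2 runs 1 units, time = 52
  J3 runs 1 units, time = 53
Finish times: [18, 52, 53, 50, 51]
Average turnaround = 224/5 = 44.8

44.8


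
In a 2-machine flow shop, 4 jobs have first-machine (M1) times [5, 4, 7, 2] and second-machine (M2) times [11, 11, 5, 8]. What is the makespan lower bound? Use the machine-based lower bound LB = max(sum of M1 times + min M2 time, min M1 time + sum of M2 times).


LB1 = sum(M1 times) + min(M2 times) = 18 + 5 = 23
LB2 = min(M1 times) + sum(M2 times) = 2 + 35 = 37
Lower bound = max(LB1, LB2) = max(23, 37) = 37

37


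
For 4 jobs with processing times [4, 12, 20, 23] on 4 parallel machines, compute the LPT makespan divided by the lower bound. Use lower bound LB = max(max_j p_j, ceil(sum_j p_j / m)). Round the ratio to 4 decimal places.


LPT order: [23, 20, 12, 4]
Machine loads after assignment: [23, 20, 12, 4]
LPT makespan = 23
Lower bound = max(max_job, ceil(total/4)) = max(23, 15) = 23
Ratio = 23 / 23 = 1.0

1.0


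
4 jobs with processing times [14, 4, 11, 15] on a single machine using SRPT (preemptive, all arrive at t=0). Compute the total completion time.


Since all jobs arrive at t=0, SRPT equals SPT ordering.
SPT order: [4, 11, 14, 15]
Completion times:
  Job 1: p=4, C=4
  Job 2: p=11, C=15
  Job 3: p=14, C=29
  Job 4: p=15, C=44
Total completion time = 4 + 15 + 29 + 44 = 92

92


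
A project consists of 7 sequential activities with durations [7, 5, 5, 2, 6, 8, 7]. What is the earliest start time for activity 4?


Activity 4 starts after activities 1 through 3 complete.
Predecessor durations: [7, 5, 5]
ES = 7 + 5 + 5 = 17

17


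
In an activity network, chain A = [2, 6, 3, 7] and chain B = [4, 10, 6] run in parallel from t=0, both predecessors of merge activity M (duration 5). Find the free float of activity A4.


ES(A4) = sum of predecessors on chain A = 11
EF(A4) = ES + duration = 11 + 7 = 18
Successor of A4 is M. ES(M) = max(sum(A), sum(B)) = max(18, 20) = 20
Free float = ES(successor) - EF(current) = 20 - 18 = 2

2


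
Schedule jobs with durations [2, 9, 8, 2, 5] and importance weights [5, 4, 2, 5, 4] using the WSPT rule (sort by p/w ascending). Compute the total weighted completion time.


Compute p/w ratios and sort ascending (WSPT): [(2, 5), (2, 5), (5, 4), (9, 4), (8, 2)]
Compute weighted completion times:
  Job (p=2,w=5): C=2, w*C=5*2=10
  Job (p=2,w=5): C=4, w*C=5*4=20
  Job (p=5,w=4): C=9, w*C=4*9=36
  Job (p=9,w=4): C=18, w*C=4*18=72
  Job (p=8,w=2): C=26, w*C=2*26=52
Total weighted completion time = 190

190


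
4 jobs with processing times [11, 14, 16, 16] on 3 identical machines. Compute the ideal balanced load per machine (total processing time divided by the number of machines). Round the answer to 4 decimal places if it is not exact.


Total processing time = 11 + 14 + 16 + 16 = 57
Number of machines = 3
Ideal balanced load = 57 / 3 = 19.0

19.0


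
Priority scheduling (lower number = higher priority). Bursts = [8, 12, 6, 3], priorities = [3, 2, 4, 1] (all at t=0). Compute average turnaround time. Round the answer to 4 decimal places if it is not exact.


Sort by priority (ascending = highest first):
Order: [(1, 3), (2, 12), (3, 8), (4, 6)]
Completion times:
  Priority 1, burst=3, C=3
  Priority 2, burst=12, C=15
  Priority 3, burst=8, C=23
  Priority 4, burst=6, C=29
Average turnaround = 70/4 = 17.5

17.5


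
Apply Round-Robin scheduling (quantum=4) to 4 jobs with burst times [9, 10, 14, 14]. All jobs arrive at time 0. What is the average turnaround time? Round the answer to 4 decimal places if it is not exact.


Time quantum = 4
Execution trace:
  J1 runs 4 units, time = 4
  J2 runs 4 units, time = 8
  J3 runs 4 units, time = 12
  J4 runs 4 units, time = 16
  J1 runs 4 units, time = 20
  J2 runs 4 units, time = 24
  J3 runs 4 units, time = 28
  J4 runs 4 units, time = 32
  J1 runs 1 units, time = 33
  J2 runs 2 units, time = 35
  J3 runs 4 units, time = 39
  J4 runs 4 units, time = 43
  J3 runs 2 units, time = 45
  J4 runs 2 units, time = 47
Finish times: [33, 35, 45, 47]
Average turnaround = 160/4 = 40.0

40.0


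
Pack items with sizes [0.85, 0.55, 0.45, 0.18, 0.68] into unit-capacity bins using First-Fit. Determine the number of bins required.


Place items sequentially using First-Fit:
  Item 0.85 -> new Bin 1
  Item 0.55 -> new Bin 2
  Item 0.45 -> Bin 2 (now 1.0)
  Item 0.18 -> new Bin 3
  Item 0.68 -> Bin 3 (now 0.86)
Total bins used = 3

3


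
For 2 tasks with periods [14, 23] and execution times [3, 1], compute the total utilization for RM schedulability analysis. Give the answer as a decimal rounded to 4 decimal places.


Compute individual utilizations (exact fractions):
  Task 1: C/T = 3/14 (approx. 0.2143)
  Task 2: C/T = 1/23 (approx. 0.0435)
Total utilization U = 3/14 + 1/23 = 83/322
Rounded to 4 decimal places: U = 0.2578
RM (Liu & Layland) bound for 2 tasks = 0.828427; compare with U = 83/322 (approx. 0.257764)
U <= bound, so schedulable by RM sufficient condition.

0.2578


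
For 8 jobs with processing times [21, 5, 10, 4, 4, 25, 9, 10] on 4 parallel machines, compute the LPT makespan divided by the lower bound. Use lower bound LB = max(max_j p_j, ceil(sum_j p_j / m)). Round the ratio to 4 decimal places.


LPT order: [25, 21, 10, 10, 9, 5, 4, 4]
Machine loads after assignment: [25, 21, 23, 19]
LPT makespan = 25
Lower bound = max(max_job, ceil(total/4)) = max(25, 22) = 25
Ratio = 25 / 25 = 1.0

1.0


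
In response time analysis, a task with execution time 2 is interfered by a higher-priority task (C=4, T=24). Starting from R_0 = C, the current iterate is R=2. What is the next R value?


R_next = C + ceil(R_prev / T_hp) * C_hp
ceil(2 / 24) = ceil(0.0833) = 1
Interference = 1 * 4 = 4
R_next = 2 + 4 = 6

6


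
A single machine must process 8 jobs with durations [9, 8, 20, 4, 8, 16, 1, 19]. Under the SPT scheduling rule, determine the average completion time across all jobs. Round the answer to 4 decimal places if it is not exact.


Sort jobs by processing time (SPT order): [1, 4, 8, 8, 9, 16, 19, 20]
Compute completion times sequentially:
  Job 1: processing = 1, completes at 1
  Job 2: processing = 4, completes at 5
  Job 3: processing = 8, completes at 13
  Job 4: processing = 8, completes at 21
  Job 5: processing = 9, completes at 30
  Job 6: processing = 16, completes at 46
  Job 7: processing = 19, completes at 65
  Job 8: processing = 20, completes at 85
Sum of completion times = 266
Average completion time = 266/8 = 33.25

33.25


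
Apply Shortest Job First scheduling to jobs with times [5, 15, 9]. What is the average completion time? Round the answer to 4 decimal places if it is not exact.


SJF order (ascending): [5, 9, 15]
Completion times:
  Job 1: burst=5, C=5
  Job 2: burst=9, C=14
  Job 3: burst=15, C=29
Average completion = 48/3 = 16.0

16.0


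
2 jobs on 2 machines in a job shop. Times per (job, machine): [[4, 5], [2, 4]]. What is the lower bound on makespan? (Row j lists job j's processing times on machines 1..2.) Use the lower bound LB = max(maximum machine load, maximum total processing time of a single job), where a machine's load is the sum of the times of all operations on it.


Machine loads:
  Machine 1: 4 + 2 = 6
  Machine 2: 5 + 4 = 9
Max machine load = 9
Job totals:
  Job 1: 9
  Job 2: 6
Max job total = 9
Lower bound = max(9, 9) = 9

9


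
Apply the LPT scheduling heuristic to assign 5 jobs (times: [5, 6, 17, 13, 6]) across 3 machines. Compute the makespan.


Sort jobs in decreasing order (LPT): [17, 13, 6, 6, 5]
Assign each job to the least loaded machine:
  Machine 1: jobs [17], load = 17
  Machine 2: jobs [13], load = 13
  Machine 3: jobs [6, 6, 5], load = 17
Makespan = max load = 17

17


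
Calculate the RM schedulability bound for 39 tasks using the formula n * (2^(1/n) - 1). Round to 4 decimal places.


Compute 2^(1/39) = 1.0179318843
Subtract 1: 1.0179318843 - 1 = 0.0179318843
Multiply by n: 39 * 0.0179318843 = 0.6993434877
Round to 4 dp: 0.6993

0.6993


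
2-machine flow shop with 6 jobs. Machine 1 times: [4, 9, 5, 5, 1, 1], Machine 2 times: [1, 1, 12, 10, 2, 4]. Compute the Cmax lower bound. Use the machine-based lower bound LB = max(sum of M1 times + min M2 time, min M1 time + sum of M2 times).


LB1 = sum(M1 times) + min(M2 times) = 25 + 1 = 26
LB2 = min(M1 times) + sum(M2 times) = 1 + 30 = 31
Lower bound = max(LB1, LB2) = max(26, 31) = 31

31


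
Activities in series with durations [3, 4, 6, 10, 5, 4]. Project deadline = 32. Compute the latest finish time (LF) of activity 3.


LF(activity 3) = deadline - sum of successor durations
Successors: activities 4 through 6 with durations [10, 5, 4]
Sum of successor durations = 19
LF = 32 - 19 = 13

13


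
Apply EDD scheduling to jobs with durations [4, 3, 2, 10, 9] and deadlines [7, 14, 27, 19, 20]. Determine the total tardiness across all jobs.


Sort by due date (EDD order): [(4, 7), (3, 14), (10, 19), (9, 20), (2, 27)]
Compute completion times and tardiness:
  Job 1: p=4, d=7, C=4, tardiness=max(0,4-7)=0
  Job 2: p=3, d=14, C=7, tardiness=max(0,7-14)=0
  Job 3: p=10, d=19, C=17, tardiness=max(0,17-19)=0
  Job 4: p=9, d=20, C=26, tardiness=max(0,26-20)=6
  Job 5: p=2, d=27, C=28, tardiness=max(0,28-27)=1
Total tardiness = 7

7


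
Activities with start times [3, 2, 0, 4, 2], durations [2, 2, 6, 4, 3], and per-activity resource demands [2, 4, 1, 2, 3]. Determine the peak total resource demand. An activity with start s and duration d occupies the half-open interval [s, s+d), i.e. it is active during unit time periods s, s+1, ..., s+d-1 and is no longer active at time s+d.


Each activity i is active on [start_i, start_i + duration_i).
Compute total resource usage per time slot:
  t=0: active resources = [1], total = 1
  t=1: active resources = [1], total = 1
  t=2: active resources = [4, 1, 3], total = 8
  t=3: active resources = [2, 4, 1, 3], total = 10
  t=4: active resources = [2, 1, 2, 3], total = 8
  t=5: active resources = [1, 2], total = 3
  t=6: active resources = [2], total = 2
  t=7: active resources = [2], total = 2
Peak resource demand = 10

10


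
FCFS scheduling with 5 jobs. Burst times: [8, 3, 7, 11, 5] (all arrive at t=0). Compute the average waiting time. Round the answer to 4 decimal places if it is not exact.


FCFS order (as given): [8, 3, 7, 11, 5]
Waiting times:
  Job 1: wait = 0
  Job 2: wait = 8
  Job 3: wait = 11
  Job 4: wait = 18
  Job 5: wait = 29
Sum of waiting times = 66
Average waiting time = 66/5 = 13.2

13.2


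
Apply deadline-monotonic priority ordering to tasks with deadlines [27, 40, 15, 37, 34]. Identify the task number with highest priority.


Sort tasks by relative deadline (ascending):
  Task 3: deadline = 15
  Task 1: deadline = 27
  Task 5: deadline = 34
  Task 4: deadline = 37
  Task 2: deadline = 40
Priority order (highest first): [3, 1, 5, 4, 2]
Highest priority task = 3

3


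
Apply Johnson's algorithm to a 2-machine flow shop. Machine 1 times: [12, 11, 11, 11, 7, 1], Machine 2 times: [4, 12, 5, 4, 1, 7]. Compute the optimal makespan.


Apply Johnson's rule:
  Group 1 (a <= b): [(6, 1, 7), (2, 11, 12)]
  Group 2 (a > b): [(3, 11, 5), (1, 12, 4), (4, 11, 4), (5, 7, 1)]
Optimal job order: [6, 2, 3, 1, 4, 5]
Schedule:
  Job 6: M1 done at 1, M2 done at 8
  Job 2: M1 done at 12, M2 done at 24
  Job 3: M1 done at 23, M2 done at 29
  Job 1: M1 done at 35, M2 done at 39
  Job 4: M1 done at 46, M2 done at 50
  Job 5: M1 done at 53, M2 done at 54
Makespan = 54

54


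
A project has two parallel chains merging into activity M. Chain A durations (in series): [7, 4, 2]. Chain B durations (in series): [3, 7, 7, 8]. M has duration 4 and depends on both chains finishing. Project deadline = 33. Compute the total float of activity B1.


Forward pass: ES(B1) = sum of predecessors on chain B = 0
EF = ES + duration = 0 + 3 = 3
Backward pass: LF(M) = deadline = 33; LS(M) = 33 - 4 = 29
LF(B1) = LS(M) - sum(successors on chain B) = 29 - 22 = 7
LS = LF - duration = 7 - 3 = 4
Total float = LS - ES = 4 - 0 = 4

4


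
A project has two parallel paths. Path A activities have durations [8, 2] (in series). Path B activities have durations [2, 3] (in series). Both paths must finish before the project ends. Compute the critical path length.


Path A total = 8 + 2 = 10
Path B total = 2 + 3 = 5
Critical path = longest path = max(10, 5) = 10

10


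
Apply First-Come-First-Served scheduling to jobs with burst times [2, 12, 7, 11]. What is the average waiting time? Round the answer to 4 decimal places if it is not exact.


FCFS order (as given): [2, 12, 7, 11]
Waiting times:
  Job 1: wait = 0
  Job 2: wait = 2
  Job 3: wait = 14
  Job 4: wait = 21
Sum of waiting times = 37
Average waiting time = 37/4 = 9.25

9.25


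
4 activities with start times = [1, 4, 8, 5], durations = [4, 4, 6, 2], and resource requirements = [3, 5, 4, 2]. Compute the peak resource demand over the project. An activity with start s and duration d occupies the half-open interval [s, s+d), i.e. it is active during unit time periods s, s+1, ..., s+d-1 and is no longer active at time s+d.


Each activity i is active on [start_i, start_i + duration_i).
Compute total resource usage per time slot:
  t=0: active resources = [], total = 0
  t=1: active resources = [3], total = 3
  t=2: active resources = [3], total = 3
  t=3: active resources = [3], total = 3
  t=4: active resources = [3, 5], total = 8
  t=5: active resources = [5, 2], total = 7
  t=6: active resources = [5, 2], total = 7
  t=7: active resources = [5], total = 5
  t=8: active resources = [4], total = 4
  t=9: active resources = [4], total = 4
  t=10: active resources = [4], total = 4
  t=11: active resources = [4], total = 4
  t=12: active resources = [4], total = 4
  t=13: active resources = [4], total = 4
Peak resource demand = 8

8


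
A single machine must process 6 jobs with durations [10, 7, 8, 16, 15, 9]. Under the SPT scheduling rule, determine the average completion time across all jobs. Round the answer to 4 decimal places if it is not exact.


Sort jobs by processing time (SPT order): [7, 8, 9, 10, 15, 16]
Compute completion times sequentially:
  Job 1: processing = 7, completes at 7
  Job 2: processing = 8, completes at 15
  Job 3: processing = 9, completes at 24
  Job 4: processing = 10, completes at 34
  Job 5: processing = 15, completes at 49
  Job 6: processing = 16, completes at 65
Sum of completion times = 194
Average completion time = 194/6 = 32.3333

32.3333


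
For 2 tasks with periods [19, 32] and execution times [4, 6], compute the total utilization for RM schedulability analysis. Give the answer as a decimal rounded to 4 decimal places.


Compute individual utilizations (exact fractions):
  Task 1: C/T = 4/19 (approx. 0.2105)
  Task 2: C/T = 6/32 = 3/16 (approx. 0.1875)
Total utilization U = 4/19 + 3/16 = 121/304
Rounded to 4 decimal places: U = 0.3980
RM (Liu & Layland) bound for 2 tasks = 0.828427; compare with U = 121/304 (approx. 0.398026)
U <= bound, so schedulable by RM sufficient condition.

0.3980


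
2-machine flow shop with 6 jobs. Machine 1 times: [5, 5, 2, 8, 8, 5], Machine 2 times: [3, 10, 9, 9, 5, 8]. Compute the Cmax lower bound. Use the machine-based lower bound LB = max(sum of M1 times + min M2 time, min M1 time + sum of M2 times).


LB1 = sum(M1 times) + min(M2 times) = 33 + 3 = 36
LB2 = min(M1 times) + sum(M2 times) = 2 + 44 = 46
Lower bound = max(LB1, LB2) = max(36, 46) = 46

46


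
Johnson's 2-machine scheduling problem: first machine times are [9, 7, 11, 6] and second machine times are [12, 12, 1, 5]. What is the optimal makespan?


Apply Johnson's rule:
  Group 1 (a <= b): [(2, 7, 12), (1, 9, 12)]
  Group 2 (a > b): [(4, 6, 5), (3, 11, 1)]
Optimal job order: [2, 1, 4, 3]
Schedule:
  Job 2: M1 done at 7, M2 done at 19
  Job 1: M1 done at 16, M2 done at 31
  Job 4: M1 done at 22, M2 done at 36
  Job 3: M1 done at 33, M2 done at 37
Makespan = 37

37


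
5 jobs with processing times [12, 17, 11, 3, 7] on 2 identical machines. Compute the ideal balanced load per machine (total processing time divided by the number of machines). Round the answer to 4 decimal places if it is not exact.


Total processing time = 12 + 17 + 11 + 3 + 7 = 50
Number of machines = 2
Ideal balanced load = 50 / 2 = 25.0

25.0


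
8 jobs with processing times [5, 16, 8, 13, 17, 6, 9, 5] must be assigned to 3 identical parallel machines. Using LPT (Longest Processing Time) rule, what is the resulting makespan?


Sort jobs in decreasing order (LPT): [17, 16, 13, 9, 8, 6, 5, 5]
Assign each job to the least loaded machine:
  Machine 1: jobs [17, 6, 5], load = 28
  Machine 2: jobs [16, 8], load = 24
  Machine 3: jobs [13, 9, 5], load = 27
Makespan = max load = 28

28


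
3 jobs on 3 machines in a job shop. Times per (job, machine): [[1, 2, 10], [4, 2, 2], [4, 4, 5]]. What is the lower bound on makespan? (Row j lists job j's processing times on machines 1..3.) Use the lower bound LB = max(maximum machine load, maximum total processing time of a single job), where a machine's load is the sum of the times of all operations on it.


Machine loads:
  Machine 1: 1 + 4 + 4 = 9
  Machine 2: 2 + 2 + 4 = 8
  Machine 3: 10 + 2 + 5 = 17
Max machine load = 17
Job totals:
  Job 1: 13
  Job 2: 8
  Job 3: 13
Max job total = 13
Lower bound = max(17, 13) = 17

17


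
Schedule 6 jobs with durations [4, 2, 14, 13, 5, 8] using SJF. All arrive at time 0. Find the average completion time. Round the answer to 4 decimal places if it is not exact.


SJF order (ascending): [2, 4, 5, 8, 13, 14]
Completion times:
  Job 1: burst=2, C=2
  Job 2: burst=4, C=6
  Job 3: burst=5, C=11
  Job 4: burst=8, C=19
  Job 5: burst=13, C=32
  Job 6: burst=14, C=46
Average completion = 116/6 = 19.3333

19.3333


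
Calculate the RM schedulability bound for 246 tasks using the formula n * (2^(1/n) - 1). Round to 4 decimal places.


Compute 2^(1/246) = 1.0028216448
Subtract 1: 1.0028216448 - 1 = 0.0028216448
Multiply by n: 246 * 0.0028216448 = 0.6941246208
Round to 4 dp: 0.6941

0.6941


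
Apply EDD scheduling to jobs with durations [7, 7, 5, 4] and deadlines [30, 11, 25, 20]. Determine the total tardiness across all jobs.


Sort by due date (EDD order): [(7, 11), (4, 20), (5, 25), (7, 30)]
Compute completion times and tardiness:
  Job 1: p=7, d=11, C=7, tardiness=max(0,7-11)=0
  Job 2: p=4, d=20, C=11, tardiness=max(0,11-20)=0
  Job 3: p=5, d=25, C=16, tardiness=max(0,16-25)=0
  Job 4: p=7, d=30, C=23, tardiness=max(0,23-30)=0
Total tardiness = 0

0


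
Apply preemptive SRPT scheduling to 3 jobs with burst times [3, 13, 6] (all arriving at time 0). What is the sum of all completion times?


Since all jobs arrive at t=0, SRPT equals SPT ordering.
SPT order: [3, 6, 13]
Completion times:
  Job 1: p=3, C=3
  Job 2: p=6, C=9
  Job 3: p=13, C=22
Total completion time = 3 + 9 + 22 = 34

34


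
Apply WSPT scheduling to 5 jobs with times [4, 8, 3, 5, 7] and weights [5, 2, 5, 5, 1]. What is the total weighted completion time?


Compute p/w ratios and sort ascending (WSPT): [(3, 5), (4, 5), (5, 5), (8, 2), (7, 1)]
Compute weighted completion times:
  Job (p=3,w=5): C=3, w*C=5*3=15
  Job (p=4,w=5): C=7, w*C=5*7=35
  Job (p=5,w=5): C=12, w*C=5*12=60
  Job (p=8,w=2): C=20, w*C=2*20=40
  Job (p=7,w=1): C=27, w*C=1*27=27
Total weighted completion time = 177

177


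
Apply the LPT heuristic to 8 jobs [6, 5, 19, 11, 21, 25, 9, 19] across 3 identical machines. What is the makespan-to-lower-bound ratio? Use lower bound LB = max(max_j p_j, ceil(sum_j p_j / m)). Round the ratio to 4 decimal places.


LPT order: [25, 21, 19, 19, 11, 9, 6, 5]
Machine loads after assignment: [39, 38, 38]
LPT makespan = 39
Lower bound = max(max_job, ceil(total/3)) = max(25, 39) = 39
Ratio = 39 / 39 = 1.0

1.0


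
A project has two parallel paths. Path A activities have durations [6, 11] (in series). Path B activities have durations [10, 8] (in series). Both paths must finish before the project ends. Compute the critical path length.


Path A total = 6 + 11 = 17
Path B total = 10 + 8 = 18
Critical path = longest path = max(17, 18) = 18

18


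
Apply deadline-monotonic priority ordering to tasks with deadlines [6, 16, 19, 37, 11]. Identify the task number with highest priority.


Sort tasks by relative deadline (ascending):
  Task 1: deadline = 6
  Task 5: deadline = 11
  Task 2: deadline = 16
  Task 3: deadline = 19
  Task 4: deadline = 37
Priority order (highest first): [1, 5, 2, 3, 4]
Highest priority task = 1

1


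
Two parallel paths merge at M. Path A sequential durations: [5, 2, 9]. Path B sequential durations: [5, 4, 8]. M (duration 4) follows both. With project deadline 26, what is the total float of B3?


Forward pass: ES(B3) = sum of predecessors on chain B = 9
EF = ES + duration = 9 + 8 = 17
Backward pass: LF(M) = deadline = 26; LS(M) = 26 - 4 = 22
LF(B3) = LS(M) - sum(successors on chain B) = 22 - 0 = 22
LS = LF - duration = 22 - 8 = 14
Total float = LS - ES = 14 - 9 = 5

5


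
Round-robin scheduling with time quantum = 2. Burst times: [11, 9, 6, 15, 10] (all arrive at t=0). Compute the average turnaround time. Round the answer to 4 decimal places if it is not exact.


Time quantum = 2
Execution trace:
  J1 runs 2 units, time = 2
  J2 runs 2 units, time = 4
  J3 runs 2 units, time = 6
  J4 runs 2 units, time = 8
  J5 runs 2 units, time = 10
  J1 runs 2 units, time = 12
  J2 runs 2 units, time = 14
  J3 runs 2 units, time = 16
  J4 runs 2 units, time = 18
  J5 runs 2 units, time = 20
  J1 runs 2 units, time = 22
  J2 runs 2 units, time = 24
  J3 runs 2 units, time = 26
  J4 runs 2 units, time = 28
  J5 runs 2 units, time = 30
  J1 runs 2 units, time = 32
  J2 runs 2 units, time = 34
  J4 runs 2 units, time = 36
  J5 runs 2 units, time = 38
  J1 runs 2 units, time = 40
  J2 runs 1 units, time = 41
  J4 runs 2 units, time = 43
  J5 runs 2 units, time = 45
  J1 runs 1 units, time = 46
  J4 runs 2 units, time = 48
  J4 runs 2 units, time = 50
  J4 runs 1 units, time = 51
Finish times: [46, 41, 26, 51, 45]
Average turnaround = 209/5 = 41.8

41.8


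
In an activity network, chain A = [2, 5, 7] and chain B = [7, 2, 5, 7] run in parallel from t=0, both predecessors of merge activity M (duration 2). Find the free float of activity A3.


ES(A3) = sum of predecessors on chain A = 7
EF(A3) = ES + duration = 7 + 7 = 14
Successor of A3 is M. ES(M) = max(sum(A), sum(B)) = max(14, 21) = 21
Free float = ES(successor) - EF(current) = 21 - 14 = 7

7


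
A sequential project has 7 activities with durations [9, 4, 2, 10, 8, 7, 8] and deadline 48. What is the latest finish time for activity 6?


LF(activity 6) = deadline - sum of successor durations
Successors: activities 7 through 7 with durations [8]
Sum of successor durations = 8
LF = 48 - 8 = 40

40


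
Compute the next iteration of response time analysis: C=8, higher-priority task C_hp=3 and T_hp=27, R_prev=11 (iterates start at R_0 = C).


R_next = C + ceil(R_prev / T_hp) * C_hp
ceil(11 / 27) = ceil(0.4074) = 1
Interference = 1 * 3 = 3
R_next = 8 + 3 = 11
R_next = R_prev, so the iteration has converged (response time = 11).

11


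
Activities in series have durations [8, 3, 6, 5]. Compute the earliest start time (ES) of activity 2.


Activity 2 starts after activities 1 through 1 complete.
Predecessor durations: [8]
ES = 8 = 8

8


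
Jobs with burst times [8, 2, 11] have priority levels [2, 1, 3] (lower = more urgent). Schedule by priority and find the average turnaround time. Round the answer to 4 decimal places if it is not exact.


Sort by priority (ascending = highest first):
Order: [(1, 2), (2, 8), (3, 11)]
Completion times:
  Priority 1, burst=2, C=2
  Priority 2, burst=8, C=10
  Priority 3, burst=11, C=21
Average turnaround = 33/3 = 11.0

11.0


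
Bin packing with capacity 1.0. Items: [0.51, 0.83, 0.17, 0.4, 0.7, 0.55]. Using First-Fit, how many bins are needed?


Place items sequentially using First-Fit:
  Item 0.51 -> new Bin 1
  Item 0.83 -> new Bin 2
  Item 0.17 -> Bin 1 (now 0.68)
  Item 0.4 -> new Bin 3
  Item 0.7 -> new Bin 4
  Item 0.55 -> Bin 3 (now 0.95)
Total bins used = 4

4


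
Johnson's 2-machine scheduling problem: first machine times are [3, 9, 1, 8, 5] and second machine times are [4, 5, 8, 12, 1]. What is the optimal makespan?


Apply Johnson's rule:
  Group 1 (a <= b): [(3, 1, 8), (1, 3, 4), (4, 8, 12)]
  Group 2 (a > b): [(2, 9, 5), (5, 5, 1)]
Optimal job order: [3, 1, 4, 2, 5]
Schedule:
  Job 3: M1 done at 1, M2 done at 9
  Job 1: M1 done at 4, M2 done at 13
  Job 4: M1 done at 12, M2 done at 25
  Job 2: M1 done at 21, M2 done at 30
  Job 5: M1 done at 26, M2 done at 31
Makespan = 31

31


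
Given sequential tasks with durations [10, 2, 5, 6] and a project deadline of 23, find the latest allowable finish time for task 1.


LF(activity 1) = deadline - sum of successor durations
Successors: activities 2 through 4 with durations [2, 5, 6]
Sum of successor durations = 13
LF = 23 - 13 = 10

10


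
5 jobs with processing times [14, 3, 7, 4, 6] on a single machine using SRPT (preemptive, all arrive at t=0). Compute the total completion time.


Since all jobs arrive at t=0, SRPT equals SPT ordering.
SPT order: [3, 4, 6, 7, 14]
Completion times:
  Job 1: p=3, C=3
  Job 2: p=4, C=7
  Job 3: p=6, C=13
  Job 4: p=7, C=20
  Job 5: p=14, C=34
Total completion time = 3 + 7 + 13 + 20 + 34 = 77

77


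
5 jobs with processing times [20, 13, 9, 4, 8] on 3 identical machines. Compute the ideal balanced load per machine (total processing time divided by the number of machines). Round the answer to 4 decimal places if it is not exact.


Total processing time = 20 + 13 + 9 + 4 + 8 = 54
Number of machines = 3
Ideal balanced load = 54 / 3 = 18.0

18.0


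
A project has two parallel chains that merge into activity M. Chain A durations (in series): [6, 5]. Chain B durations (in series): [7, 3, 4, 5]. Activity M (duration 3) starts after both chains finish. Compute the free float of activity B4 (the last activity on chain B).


ES(B4) = sum of predecessors on chain B = 14
EF(B4) = ES + duration = 14 + 5 = 19
Successor of B4 is M. ES(M) = max(sum(A), sum(B)) = max(11, 19) = 19
Free float = ES(successor) - EF(current) = 19 - 19 = 0

0


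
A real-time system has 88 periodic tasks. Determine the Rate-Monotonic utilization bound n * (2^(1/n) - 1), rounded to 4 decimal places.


Compute 2^(1/88) = 1.0079077751
Subtract 1: 1.0079077751 - 1 = 0.0079077751
Multiply by n: 88 * 0.0079077751 = 0.6958842088
Round to 4 dp: 0.6959

0.6959


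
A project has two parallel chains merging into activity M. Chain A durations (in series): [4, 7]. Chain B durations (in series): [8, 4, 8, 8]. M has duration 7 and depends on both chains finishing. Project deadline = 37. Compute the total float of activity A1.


Forward pass: ES(A1) = sum of predecessors on chain A = 0
EF = ES + duration = 0 + 4 = 4
Backward pass: LF(M) = deadline = 37; LS(M) = 37 - 7 = 30
LF(A1) = LS(M) - sum(successors on chain A) = 30 - 7 = 23
LS = LF - duration = 23 - 4 = 19
Total float = LS - ES = 19 - 0 = 19

19


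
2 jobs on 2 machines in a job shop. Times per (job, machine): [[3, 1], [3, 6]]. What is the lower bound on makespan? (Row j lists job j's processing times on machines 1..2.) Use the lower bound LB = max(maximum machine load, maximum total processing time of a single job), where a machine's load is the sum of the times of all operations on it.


Machine loads:
  Machine 1: 3 + 3 = 6
  Machine 2: 1 + 6 = 7
Max machine load = 7
Job totals:
  Job 1: 4
  Job 2: 9
Max job total = 9
Lower bound = max(7, 9) = 9

9


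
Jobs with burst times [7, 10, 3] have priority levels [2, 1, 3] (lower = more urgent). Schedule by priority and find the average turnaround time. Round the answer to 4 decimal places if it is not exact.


Sort by priority (ascending = highest first):
Order: [(1, 10), (2, 7), (3, 3)]
Completion times:
  Priority 1, burst=10, C=10
  Priority 2, burst=7, C=17
  Priority 3, burst=3, C=20
Average turnaround = 47/3 = 15.6667

15.6667


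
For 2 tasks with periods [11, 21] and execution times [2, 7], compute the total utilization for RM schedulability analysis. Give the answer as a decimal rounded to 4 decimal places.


Compute individual utilizations (exact fractions):
  Task 1: C/T = 2/11 (approx. 0.1818)
  Task 2: C/T = 7/21 = 1/3 (approx. 0.3333)
Total utilization U = 2/11 + 1/3 = 17/33
Rounded to 4 decimal places: U = 0.5152
RM (Liu & Layland) bound for 2 tasks = 0.828427; compare with U = 17/33 (approx. 0.515152)
U <= bound, so schedulable by RM sufficient condition.

0.5152


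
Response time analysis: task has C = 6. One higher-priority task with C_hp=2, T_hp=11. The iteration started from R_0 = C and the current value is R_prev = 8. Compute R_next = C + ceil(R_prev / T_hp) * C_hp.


R_next = C + ceil(R_prev / T_hp) * C_hp
ceil(8 / 11) = ceil(0.7273) = 1
Interference = 1 * 2 = 2
R_next = 6 + 2 = 8
R_next = R_prev, so the iteration has converged (response time = 8).

8


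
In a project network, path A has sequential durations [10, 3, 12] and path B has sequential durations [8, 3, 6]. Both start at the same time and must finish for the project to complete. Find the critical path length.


Path A total = 10 + 3 + 12 = 25
Path B total = 8 + 3 + 6 = 17
Critical path = longest path = max(25, 17) = 25

25


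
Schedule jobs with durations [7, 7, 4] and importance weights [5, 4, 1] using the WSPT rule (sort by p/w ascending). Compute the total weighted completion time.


Compute p/w ratios and sort ascending (WSPT): [(7, 5), (7, 4), (4, 1)]
Compute weighted completion times:
  Job (p=7,w=5): C=7, w*C=5*7=35
  Job (p=7,w=4): C=14, w*C=4*14=56
  Job (p=4,w=1): C=18, w*C=1*18=18
Total weighted completion time = 109

109


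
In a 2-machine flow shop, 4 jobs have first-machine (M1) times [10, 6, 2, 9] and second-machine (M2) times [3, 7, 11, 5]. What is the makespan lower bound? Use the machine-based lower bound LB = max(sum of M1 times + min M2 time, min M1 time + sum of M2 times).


LB1 = sum(M1 times) + min(M2 times) = 27 + 3 = 30
LB2 = min(M1 times) + sum(M2 times) = 2 + 26 = 28
Lower bound = max(LB1, LB2) = max(30, 28) = 30

30


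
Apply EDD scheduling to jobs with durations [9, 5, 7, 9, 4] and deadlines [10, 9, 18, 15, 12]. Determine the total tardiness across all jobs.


Sort by due date (EDD order): [(5, 9), (9, 10), (4, 12), (9, 15), (7, 18)]
Compute completion times and tardiness:
  Job 1: p=5, d=9, C=5, tardiness=max(0,5-9)=0
  Job 2: p=9, d=10, C=14, tardiness=max(0,14-10)=4
  Job 3: p=4, d=12, C=18, tardiness=max(0,18-12)=6
  Job 4: p=9, d=15, C=27, tardiness=max(0,27-15)=12
  Job 5: p=7, d=18, C=34, tardiness=max(0,34-18)=16
Total tardiness = 38

38


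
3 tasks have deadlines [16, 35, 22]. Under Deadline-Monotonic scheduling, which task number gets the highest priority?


Sort tasks by relative deadline (ascending):
  Task 1: deadline = 16
  Task 3: deadline = 22
  Task 2: deadline = 35
Priority order (highest first): [1, 3, 2]
Highest priority task = 1

1


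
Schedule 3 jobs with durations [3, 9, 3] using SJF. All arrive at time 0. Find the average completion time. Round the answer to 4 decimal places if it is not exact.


SJF order (ascending): [3, 3, 9]
Completion times:
  Job 1: burst=3, C=3
  Job 2: burst=3, C=6
  Job 3: burst=9, C=15
Average completion = 24/3 = 8.0

8.0


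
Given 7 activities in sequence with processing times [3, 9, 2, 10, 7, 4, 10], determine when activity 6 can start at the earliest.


Activity 6 starts after activities 1 through 5 complete.
Predecessor durations: [3, 9, 2, 10, 7]
ES = 3 + 9 + 2 + 10 + 7 = 31

31


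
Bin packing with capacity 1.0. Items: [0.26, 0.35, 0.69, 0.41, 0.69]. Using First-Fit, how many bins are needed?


Place items sequentially using First-Fit:
  Item 0.26 -> new Bin 1
  Item 0.35 -> Bin 1 (now 0.61)
  Item 0.69 -> new Bin 2
  Item 0.41 -> new Bin 3
  Item 0.69 -> new Bin 4
Total bins used = 4

4


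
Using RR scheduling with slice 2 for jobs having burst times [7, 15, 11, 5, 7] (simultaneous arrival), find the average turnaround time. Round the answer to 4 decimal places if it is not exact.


Time quantum = 2
Execution trace:
  J1 runs 2 units, time = 2
  J2 runs 2 units, time = 4
  J3 runs 2 units, time = 6
  J4 runs 2 units, time = 8
  J5 runs 2 units, time = 10
  J1 runs 2 units, time = 12
  J2 runs 2 units, time = 14
  J3 runs 2 units, time = 16
  J4 runs 2 units, time = 18
  J5 runs 2 units, time = 20
  J1 runs 2 units, time = 22
  J2 runs 2 units, time = 24
  J3 runs 2 units, time = 26
  J4 runs 1 units, time = 27
  J5 runs 2 units, time = 29
  J1 runs 1 units, time = 30
  J2 runs 2 units, time = 32
  J3 runs 2 units, time = 34
  J5 runs 1 units, time = 35
  J2 runs 2 units, time = 37
  J3 runs 2 units, time = 39
  J2 runs 2 units, time = 41
  J3 runs 1 units, time = 42
  J2 runs 2 units, time = 44
  J2 runs 1 units, time = 45
Finish times: [30, 45, 42, 27, 35]
Average turnaround = 179/5 = 35.8

35.8


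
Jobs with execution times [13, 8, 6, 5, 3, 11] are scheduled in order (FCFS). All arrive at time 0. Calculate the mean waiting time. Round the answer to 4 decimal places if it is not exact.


FCFS order (as given): [13, 8, 6, 5, 3, 11]
Waiting times:
  Job 1: wait = 0
  Job 2: wait = 13
  Job 3: wait = 21
  Job 4: wait = 27
  Job 5: wait = 32
  Job 6: wait = 35
Sum of waiting times = 128
Average waiting time = 128/6 = 21.3333

21.3333


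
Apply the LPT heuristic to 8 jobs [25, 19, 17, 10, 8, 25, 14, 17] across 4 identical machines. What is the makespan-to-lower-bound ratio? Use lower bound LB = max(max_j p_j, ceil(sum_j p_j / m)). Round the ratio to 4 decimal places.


LPT order: [25, 25, 19, 17, 17, 14, 10, 8]
Machine loads after assignment: [35, 33, 33, 34]
LPT makespan = 35
Lower bound = max(max_job, ceil(total/4)) = max(25, 34) = 34
Ratio = 35 / 34 = 1.0294

1.0294


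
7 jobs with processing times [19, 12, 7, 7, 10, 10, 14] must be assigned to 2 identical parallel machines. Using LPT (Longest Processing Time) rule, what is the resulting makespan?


Sort jobs in decreasing order (LPT): [19, 14, 12, 10, 10, 7, 7]
Assign each job to the least loaded machine:
  Machine 1: jobs [19, 10, 7, 7], load = 43
  Machine 2: jobs [14, 12, 10], load = 36
Makespan = max load = 43

43


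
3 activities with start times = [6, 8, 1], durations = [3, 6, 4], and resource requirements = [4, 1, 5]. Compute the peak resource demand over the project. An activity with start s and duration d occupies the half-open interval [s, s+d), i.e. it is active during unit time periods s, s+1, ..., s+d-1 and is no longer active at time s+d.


Each activity i is active on [start_i, start_i + duration_i).
Compute total resource usage per time slot:
  t=0: active resources = [], total = 0
  t=1: active resources = [5], total = 5
  t=2: active resources = [5], total = 5
  t=3: active resources = [5], total = 5
  t=4: active resources = [5], total = 5
  t=5: active resources = [], total = 0
  t=6: active resources = [4], total = 4
  t=7: active resources = [4], total = 4
  t=8: active resources = [4, 1], total = 5
  t=9: active resources = [1], total = 1
  t=10: active resources = [1], total = 1
  t=11: active resources = [1], total = 1
  t=12: active resources = [1], total = 1
  t=13: active resources = [1], total = 1
Peak resource demand = 5

5


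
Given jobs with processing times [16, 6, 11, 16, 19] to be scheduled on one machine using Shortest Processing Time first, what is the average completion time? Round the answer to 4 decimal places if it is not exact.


Sort jobs by processing time (SPT order): [6, 11, 16, 16, 19]
Compute completion times sequentially:
  Job 1: processing = 6, completes at 6
  Job 2: processing = 11, completes at 17
  Job 3: processing = 16, completes at 33
  Job 4: processing = 16, completes at 49
  Job 5: processing = 19, completes at 68
Sum of completion times = 173
Average completion time = 173/5 = 34.6

34.6


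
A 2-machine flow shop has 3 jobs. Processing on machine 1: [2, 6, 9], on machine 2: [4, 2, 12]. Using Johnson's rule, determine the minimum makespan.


Apply Johnson's rule:
  Group 1 (a <= b): [(1, 2, 4), (3, 9, 12)]
  Group 2 (a > b): [(2, 6, 2)]
Optimal job order: [1, 3, 2]
Schedule:
  Job 1: M1 done at 2, M2 done at 6
  Job 3: M1 done at 11, M2 done at 23
  Job 2: M1 done at 17, M2 done at 25
Makespan = 25

25
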